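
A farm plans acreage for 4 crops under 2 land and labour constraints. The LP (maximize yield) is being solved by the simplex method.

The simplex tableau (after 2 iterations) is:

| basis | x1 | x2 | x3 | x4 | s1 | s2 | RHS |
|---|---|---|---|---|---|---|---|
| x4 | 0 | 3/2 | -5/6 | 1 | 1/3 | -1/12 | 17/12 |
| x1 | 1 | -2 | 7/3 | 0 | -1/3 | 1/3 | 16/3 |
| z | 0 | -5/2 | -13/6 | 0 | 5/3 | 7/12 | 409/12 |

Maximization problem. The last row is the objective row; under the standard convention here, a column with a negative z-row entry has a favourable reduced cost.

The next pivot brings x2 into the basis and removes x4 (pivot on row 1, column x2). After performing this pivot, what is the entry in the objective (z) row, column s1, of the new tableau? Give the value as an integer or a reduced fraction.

Pivot element is row 1, column x2: 3/2.
Normalize row 1: new (row 1, s1) = (1/3)/(3/2) = 2/9.
z-row ← z-row − (-5/2)·(new row 1): 5/3 − (-5/2)·(2/9) = 20/9.

20/9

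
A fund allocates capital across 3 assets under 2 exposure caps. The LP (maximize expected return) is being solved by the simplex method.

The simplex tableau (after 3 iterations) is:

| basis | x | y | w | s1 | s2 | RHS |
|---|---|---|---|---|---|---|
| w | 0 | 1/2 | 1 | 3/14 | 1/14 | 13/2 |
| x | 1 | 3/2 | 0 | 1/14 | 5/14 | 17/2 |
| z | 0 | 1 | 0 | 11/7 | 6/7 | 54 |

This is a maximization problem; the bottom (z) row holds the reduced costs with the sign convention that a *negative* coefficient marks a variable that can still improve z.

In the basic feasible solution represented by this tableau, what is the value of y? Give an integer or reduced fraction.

0

y is nonbasic (not in the basis column), so its value in the current BFS is 0.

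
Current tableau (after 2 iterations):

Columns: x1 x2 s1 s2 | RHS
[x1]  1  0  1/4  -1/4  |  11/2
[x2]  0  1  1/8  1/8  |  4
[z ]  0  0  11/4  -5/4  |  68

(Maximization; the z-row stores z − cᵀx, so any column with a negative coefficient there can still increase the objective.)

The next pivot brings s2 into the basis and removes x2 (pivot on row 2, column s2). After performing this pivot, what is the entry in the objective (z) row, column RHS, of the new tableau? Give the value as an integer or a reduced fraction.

108

Pivot element is row 2, column s2: 1/8.
Normalize row 2: new (row 2, RHS) = 4/(1/8) = 32.
z-row ← z-row − (-5/4)·(new row 2): 68 − (-5/4)·32 = 108.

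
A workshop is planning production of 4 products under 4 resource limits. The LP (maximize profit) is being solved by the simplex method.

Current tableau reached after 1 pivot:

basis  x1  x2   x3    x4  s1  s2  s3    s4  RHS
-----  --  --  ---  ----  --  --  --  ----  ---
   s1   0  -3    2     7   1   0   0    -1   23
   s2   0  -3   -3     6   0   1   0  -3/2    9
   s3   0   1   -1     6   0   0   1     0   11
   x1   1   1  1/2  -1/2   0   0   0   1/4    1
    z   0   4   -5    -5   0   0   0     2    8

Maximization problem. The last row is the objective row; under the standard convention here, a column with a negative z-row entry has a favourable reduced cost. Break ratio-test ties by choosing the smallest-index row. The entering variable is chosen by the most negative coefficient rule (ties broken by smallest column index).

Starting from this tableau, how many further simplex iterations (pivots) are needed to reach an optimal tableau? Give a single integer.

2

pivot: x3 in, x1 out → z = 18
pivot: x4 in, s1 out → z = 352/9
No improving column remains; optimal.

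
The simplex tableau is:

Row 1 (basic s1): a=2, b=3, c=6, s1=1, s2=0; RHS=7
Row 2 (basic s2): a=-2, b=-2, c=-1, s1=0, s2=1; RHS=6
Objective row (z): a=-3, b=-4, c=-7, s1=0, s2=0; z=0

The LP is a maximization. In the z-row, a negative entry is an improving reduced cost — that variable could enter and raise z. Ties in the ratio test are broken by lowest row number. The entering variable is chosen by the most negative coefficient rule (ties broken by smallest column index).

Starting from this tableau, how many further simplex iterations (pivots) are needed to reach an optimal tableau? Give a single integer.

2

pivot: c in, s1 out → z = 49/6
pivot: a in, c out → z = 21/2
No improving column remains; optimal.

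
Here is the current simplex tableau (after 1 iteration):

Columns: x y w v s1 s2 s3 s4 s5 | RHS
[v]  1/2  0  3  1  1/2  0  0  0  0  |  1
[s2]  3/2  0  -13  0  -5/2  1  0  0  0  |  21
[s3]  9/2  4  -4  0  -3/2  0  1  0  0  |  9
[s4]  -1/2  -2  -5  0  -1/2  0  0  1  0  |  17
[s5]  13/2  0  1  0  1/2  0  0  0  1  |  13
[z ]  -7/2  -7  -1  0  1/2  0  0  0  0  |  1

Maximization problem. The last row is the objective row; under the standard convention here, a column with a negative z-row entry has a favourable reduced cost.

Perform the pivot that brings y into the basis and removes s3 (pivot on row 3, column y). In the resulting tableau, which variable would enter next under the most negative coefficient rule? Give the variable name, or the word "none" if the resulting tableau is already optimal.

Pivot element 4. New z-row = old z-row − (-7)·(row 3/4).
Updated z-row coefficients: x: 35/8, y: 0, w: -8, v: 0, s1: -17/8, s2: 0, s3: 7/4, s4: 0, s5: 0.
The most negative is -8 in column w, so w would enter next.

w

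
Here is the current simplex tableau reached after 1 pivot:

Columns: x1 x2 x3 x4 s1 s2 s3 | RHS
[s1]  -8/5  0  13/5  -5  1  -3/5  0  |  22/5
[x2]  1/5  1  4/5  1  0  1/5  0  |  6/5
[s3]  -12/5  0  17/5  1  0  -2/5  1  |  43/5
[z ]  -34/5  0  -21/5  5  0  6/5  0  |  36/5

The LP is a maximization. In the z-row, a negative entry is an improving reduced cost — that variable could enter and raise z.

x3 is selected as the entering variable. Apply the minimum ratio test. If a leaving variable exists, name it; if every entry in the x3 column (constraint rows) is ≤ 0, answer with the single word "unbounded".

x2

Ratios: row 1 (s1): (22/5)/(13/5) = 22/13; row 2 (x2): (6/5)/(4/5) = 3/2; row 3 (s3): (43/5)/(17/5) = 43/17.
Minimum ratio is in the x2 row, so x2 leaves.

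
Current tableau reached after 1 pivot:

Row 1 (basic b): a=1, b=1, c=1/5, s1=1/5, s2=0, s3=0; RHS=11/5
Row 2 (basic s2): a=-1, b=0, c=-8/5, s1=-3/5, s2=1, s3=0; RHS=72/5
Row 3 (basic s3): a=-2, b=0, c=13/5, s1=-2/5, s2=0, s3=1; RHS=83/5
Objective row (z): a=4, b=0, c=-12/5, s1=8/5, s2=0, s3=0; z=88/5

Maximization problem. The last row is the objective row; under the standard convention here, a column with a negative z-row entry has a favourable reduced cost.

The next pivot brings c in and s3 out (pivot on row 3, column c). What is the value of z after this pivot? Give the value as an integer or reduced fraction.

428/13

Minimum ratio for c: (83/5)/(13/5) = 83/13.
z changes by −(z-row coeff of c)·ratio = −(-12/5)·(83/13) = 996/65.
New z = 88/5 + (996/65) = 428/13.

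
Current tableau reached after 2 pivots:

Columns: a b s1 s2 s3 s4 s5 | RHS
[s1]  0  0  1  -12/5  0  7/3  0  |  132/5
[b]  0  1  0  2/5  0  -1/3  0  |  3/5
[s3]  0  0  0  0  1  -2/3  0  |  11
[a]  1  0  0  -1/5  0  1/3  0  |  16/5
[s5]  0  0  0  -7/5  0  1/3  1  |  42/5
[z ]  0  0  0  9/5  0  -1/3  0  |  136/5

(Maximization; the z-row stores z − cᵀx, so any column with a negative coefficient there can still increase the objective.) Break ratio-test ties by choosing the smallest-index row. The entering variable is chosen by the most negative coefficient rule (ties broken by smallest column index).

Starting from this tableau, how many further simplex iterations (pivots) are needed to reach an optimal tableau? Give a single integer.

pivot: s4 in, a out → z = 152/5
No improving column remains; optimal.

1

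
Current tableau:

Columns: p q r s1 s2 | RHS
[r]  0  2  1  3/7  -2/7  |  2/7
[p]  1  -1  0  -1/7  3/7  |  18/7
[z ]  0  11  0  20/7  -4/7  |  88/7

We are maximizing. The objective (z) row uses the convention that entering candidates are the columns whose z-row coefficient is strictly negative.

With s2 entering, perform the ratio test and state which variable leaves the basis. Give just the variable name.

p

Ratios: row 1 (r): entry -2/7 ≤ 0, skip; row 2 (p): (18/7)/(3/7) = 6.
Minimum ratio 6 is in the p row, so p leaves.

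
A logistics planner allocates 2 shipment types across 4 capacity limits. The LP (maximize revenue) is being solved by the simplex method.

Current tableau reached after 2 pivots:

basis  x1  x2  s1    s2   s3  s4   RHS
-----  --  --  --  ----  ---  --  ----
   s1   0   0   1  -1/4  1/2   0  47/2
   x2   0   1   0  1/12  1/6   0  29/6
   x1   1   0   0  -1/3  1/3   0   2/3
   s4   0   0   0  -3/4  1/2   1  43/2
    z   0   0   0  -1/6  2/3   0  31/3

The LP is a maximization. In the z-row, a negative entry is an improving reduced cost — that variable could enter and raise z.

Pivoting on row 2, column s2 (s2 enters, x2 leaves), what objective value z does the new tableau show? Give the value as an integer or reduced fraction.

20

Minimum ratio for s2: (29/6)/(1/12) = 58.
z changes by −(z-row coeff of s2)·ratio = −(-1/6)·58 = 29/3.
New z = 31/3 + (29/3) = 20.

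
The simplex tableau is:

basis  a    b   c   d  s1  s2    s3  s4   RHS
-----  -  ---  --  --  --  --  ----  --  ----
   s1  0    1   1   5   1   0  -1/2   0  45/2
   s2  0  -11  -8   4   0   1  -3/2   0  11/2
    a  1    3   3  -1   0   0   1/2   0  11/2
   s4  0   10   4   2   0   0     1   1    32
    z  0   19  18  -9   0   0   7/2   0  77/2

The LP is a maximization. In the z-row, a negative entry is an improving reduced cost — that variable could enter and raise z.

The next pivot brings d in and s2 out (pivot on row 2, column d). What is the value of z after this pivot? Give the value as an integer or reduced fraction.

407/8

Minimum ratio for d: (11/2)/4 = 11/8.
z changes by −(z-row coeff of d)·ratio = −(-9)·(11/8) = 99/8.
New z = 77/2 + (99/8) = 407/8.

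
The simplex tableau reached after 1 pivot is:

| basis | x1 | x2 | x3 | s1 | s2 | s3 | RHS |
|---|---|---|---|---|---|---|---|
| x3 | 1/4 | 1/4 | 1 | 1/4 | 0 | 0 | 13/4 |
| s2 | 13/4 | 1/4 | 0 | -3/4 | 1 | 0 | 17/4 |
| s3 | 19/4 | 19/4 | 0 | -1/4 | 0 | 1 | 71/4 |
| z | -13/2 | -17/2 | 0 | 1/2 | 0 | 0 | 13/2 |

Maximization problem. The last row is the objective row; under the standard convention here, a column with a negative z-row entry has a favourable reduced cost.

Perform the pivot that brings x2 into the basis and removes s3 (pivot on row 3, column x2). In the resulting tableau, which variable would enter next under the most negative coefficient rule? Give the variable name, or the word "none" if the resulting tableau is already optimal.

none

Pivot element 19/4. New z-row = old z-row − (-17/2)·(row 3/(19/4)).
Updated z-row coefficients: x1: 2, x2: 0, x3: 0, s1: 1/19, s2: 0, s3: 34/19.
No coefficient is strictly negative; the tableau after this pivot is optimal.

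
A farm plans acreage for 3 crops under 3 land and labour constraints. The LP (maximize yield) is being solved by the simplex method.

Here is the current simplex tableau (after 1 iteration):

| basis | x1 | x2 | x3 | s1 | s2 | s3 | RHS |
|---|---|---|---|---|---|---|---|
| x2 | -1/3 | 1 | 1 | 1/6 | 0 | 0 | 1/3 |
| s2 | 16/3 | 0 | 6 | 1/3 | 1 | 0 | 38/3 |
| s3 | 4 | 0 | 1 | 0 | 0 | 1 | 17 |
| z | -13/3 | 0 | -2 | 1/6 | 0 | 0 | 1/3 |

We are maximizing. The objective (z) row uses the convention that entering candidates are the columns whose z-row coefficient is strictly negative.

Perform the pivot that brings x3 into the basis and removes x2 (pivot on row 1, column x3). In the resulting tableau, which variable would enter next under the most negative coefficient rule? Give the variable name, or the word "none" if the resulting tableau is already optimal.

Pivot element 1. New z-row = old z-row − (-2)·(row 1/1).
Updated z-row coefficients: x1: -5, x2: 2, x3: 0, s1: 1/2, s2: 0, s3: 0.
The most negative is -5 in column x1, so x1 would enter next.

x1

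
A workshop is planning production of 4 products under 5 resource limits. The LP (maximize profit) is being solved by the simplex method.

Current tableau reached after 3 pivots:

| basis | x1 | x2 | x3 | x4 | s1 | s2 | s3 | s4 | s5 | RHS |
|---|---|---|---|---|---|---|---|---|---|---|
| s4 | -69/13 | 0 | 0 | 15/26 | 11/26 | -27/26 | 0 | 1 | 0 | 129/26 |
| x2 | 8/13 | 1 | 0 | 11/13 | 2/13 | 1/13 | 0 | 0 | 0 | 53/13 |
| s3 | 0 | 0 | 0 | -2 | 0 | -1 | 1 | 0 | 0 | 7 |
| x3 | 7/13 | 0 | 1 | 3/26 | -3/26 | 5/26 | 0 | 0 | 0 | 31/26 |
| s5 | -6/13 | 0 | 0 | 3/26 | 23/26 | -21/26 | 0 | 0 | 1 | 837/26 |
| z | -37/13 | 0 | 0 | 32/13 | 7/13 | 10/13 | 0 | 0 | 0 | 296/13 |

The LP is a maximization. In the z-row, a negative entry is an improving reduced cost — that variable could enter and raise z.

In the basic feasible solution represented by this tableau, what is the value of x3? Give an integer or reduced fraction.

31/26

x3 is basic (row 4); its value is the RHS of that row: 31/26.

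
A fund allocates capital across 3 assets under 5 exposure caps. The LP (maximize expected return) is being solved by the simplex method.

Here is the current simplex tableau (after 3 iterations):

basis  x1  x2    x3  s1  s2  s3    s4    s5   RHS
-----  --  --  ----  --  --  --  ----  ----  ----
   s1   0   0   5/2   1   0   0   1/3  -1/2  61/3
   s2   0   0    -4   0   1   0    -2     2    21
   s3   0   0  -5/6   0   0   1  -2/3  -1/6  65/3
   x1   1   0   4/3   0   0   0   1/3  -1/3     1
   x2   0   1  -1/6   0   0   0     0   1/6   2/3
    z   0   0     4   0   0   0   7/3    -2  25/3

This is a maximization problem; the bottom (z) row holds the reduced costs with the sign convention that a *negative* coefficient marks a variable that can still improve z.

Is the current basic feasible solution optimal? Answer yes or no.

Column s5 has objective-row coefficient -2, which is negative; an improving pivot exists, so not yet optimal.

no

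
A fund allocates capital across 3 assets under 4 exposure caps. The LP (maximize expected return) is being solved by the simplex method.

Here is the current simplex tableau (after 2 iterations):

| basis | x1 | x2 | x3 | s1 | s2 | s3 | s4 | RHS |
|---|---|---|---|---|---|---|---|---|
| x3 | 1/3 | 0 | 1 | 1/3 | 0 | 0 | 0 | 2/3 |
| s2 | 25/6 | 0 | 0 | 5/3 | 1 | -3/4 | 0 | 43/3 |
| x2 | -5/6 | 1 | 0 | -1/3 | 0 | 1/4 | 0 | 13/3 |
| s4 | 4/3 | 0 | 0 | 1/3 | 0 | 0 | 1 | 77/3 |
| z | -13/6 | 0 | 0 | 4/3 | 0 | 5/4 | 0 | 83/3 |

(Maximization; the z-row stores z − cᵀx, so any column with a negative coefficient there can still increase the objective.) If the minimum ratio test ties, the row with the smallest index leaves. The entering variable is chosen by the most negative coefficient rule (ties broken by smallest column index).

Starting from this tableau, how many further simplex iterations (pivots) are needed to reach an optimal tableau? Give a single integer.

pivot: x1 in, x3 out → z = 32
No improving column remains; optimal.

1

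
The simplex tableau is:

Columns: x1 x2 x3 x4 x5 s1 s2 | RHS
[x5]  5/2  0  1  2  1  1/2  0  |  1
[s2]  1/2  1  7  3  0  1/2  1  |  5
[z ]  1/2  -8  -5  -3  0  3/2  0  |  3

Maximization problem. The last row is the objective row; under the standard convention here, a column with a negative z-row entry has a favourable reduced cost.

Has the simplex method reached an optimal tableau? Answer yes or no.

no

Column x2 has objective-row coefficient -8, which is negative; an improving pivot exists, so not yet optimal.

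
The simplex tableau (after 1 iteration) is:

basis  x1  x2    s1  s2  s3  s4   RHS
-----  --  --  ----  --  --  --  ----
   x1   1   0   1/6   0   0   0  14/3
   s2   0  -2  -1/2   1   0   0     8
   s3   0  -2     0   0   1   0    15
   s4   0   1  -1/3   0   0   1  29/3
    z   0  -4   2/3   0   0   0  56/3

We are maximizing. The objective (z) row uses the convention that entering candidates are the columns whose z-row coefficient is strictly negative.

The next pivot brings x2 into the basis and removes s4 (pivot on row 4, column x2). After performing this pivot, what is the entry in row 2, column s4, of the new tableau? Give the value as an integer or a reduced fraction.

2

Pivot element is row 4, column x2: 1.
Normalize row 4: new (row 4, s4) = 1/1 = 1.
row 2 ← row 2 − (-2)·(new row 4): 0 − (-2)·1 = 2.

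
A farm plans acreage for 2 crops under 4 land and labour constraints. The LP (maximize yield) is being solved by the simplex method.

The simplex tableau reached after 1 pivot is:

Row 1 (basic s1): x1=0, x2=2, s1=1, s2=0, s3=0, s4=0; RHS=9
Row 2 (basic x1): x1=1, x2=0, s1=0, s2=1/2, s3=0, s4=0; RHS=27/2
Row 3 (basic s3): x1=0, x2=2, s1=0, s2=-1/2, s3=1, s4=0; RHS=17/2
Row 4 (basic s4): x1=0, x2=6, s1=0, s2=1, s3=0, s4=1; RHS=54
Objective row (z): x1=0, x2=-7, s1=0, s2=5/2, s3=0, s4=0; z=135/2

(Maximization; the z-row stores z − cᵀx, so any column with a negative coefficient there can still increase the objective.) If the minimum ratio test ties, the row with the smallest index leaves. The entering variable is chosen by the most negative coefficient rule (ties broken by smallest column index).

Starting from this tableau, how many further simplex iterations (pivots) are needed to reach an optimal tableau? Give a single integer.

1

pivot: x2 in, s3 out → z = 389/4
No improving column remains; optimal.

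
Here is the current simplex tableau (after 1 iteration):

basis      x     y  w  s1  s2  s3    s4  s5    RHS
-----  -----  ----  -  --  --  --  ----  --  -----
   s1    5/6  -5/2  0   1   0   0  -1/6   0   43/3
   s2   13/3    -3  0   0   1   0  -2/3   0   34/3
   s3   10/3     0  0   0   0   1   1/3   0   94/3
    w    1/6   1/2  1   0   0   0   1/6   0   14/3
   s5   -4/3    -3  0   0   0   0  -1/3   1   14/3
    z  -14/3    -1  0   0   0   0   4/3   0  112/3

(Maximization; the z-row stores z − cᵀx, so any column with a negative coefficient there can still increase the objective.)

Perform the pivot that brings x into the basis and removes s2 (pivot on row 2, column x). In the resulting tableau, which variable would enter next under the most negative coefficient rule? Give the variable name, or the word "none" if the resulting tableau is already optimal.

Pivot element 13/3. New z-row = old z-row − (-14/3)·(row 2/(13/3)).
Updated z-row coefficients: x: 0, y: -55/13, w: 0, s1: 0, s2: 14/13, s3: 0, s4: 8/13, s5: 0.
The most negative is -55/13 in column y, so y would enter next.

y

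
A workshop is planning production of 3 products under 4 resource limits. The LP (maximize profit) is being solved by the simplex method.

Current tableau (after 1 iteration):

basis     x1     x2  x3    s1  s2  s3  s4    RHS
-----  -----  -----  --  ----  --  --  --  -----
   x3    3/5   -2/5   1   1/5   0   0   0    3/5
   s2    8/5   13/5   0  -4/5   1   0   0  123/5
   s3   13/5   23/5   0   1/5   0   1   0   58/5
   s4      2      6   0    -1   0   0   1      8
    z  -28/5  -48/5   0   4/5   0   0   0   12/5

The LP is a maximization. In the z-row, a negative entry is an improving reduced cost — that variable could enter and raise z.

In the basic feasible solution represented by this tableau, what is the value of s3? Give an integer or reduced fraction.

58/5

s3 is basic (row 3); its value is the RHS of that row: 58/5.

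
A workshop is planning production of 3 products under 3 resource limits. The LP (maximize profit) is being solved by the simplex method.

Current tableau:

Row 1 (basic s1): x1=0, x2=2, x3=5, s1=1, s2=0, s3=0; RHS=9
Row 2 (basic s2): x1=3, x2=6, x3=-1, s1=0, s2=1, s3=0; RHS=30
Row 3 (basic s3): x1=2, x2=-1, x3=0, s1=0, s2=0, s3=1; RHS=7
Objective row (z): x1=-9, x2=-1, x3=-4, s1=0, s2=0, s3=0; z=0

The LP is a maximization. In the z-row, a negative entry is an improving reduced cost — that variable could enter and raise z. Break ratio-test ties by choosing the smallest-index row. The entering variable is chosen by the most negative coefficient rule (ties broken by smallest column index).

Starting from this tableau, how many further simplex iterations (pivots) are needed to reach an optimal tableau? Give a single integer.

pivot: x1 in, s3 out → z = 63/2
pivot: x2 in, s2 out → z = 229/5
pivot: x3 in, s1 out → z = 3888/79
No improving column remains; optimal.

3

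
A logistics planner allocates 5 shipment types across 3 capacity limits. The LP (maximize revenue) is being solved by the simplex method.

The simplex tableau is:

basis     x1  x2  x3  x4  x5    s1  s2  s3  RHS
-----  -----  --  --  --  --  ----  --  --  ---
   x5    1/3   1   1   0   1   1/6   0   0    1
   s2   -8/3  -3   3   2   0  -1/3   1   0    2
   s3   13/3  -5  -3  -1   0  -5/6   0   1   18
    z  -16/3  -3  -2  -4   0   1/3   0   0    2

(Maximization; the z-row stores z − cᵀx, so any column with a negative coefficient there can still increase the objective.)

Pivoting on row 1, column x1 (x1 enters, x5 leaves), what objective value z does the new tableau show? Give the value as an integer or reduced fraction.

Minimum ratio for x1: 1/(1/3) = 3.
z changes by −(z-row coeff of x1)·ratio = −(-16/3)·3 = 16.
New z = 2 + 16 = 18.

18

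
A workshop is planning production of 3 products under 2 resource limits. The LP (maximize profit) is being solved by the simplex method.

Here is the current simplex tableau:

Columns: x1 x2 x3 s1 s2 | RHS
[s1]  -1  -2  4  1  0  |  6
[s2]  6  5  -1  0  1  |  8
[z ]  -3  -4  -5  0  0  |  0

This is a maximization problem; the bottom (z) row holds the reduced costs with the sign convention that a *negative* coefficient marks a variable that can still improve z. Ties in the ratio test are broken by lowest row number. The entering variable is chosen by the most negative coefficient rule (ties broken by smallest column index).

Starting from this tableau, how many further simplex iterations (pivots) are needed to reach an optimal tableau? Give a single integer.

pivot: x3 in, s1 out → z = 15/2
pivot: x2 in, s2 out → z = 191/9
No improving column remains; optimal.

2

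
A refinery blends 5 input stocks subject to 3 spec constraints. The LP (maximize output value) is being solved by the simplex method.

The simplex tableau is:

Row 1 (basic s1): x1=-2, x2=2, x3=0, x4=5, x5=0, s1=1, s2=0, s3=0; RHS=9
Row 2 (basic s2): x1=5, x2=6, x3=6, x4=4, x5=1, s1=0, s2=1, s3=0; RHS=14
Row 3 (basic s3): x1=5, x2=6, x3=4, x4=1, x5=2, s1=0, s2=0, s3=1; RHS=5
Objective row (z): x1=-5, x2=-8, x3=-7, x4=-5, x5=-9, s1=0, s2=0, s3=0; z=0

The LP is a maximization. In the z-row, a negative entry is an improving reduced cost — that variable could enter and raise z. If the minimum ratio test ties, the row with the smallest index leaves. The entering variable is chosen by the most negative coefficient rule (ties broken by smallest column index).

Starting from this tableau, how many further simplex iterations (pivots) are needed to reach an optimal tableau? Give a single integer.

2

pivot: x5 in, s3 out → z = 45/2
pivot: x4 in, s1 out → z = 117/5
No improving column remains; optimal.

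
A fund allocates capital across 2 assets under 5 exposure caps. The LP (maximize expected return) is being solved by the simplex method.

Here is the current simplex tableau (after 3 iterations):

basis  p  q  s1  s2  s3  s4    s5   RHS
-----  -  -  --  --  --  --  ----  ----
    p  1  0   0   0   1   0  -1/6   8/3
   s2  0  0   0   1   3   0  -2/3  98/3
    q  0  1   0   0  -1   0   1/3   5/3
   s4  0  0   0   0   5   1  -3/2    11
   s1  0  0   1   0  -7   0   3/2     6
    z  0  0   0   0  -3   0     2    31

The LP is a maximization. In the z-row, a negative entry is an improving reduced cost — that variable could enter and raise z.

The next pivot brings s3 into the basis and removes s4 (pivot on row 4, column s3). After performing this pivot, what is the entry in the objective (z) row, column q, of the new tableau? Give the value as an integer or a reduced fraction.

0

Pivot element is row 4, column s3: 5.
Normalize row 4: new (row 4, q) = 0/5 = 0.
z-row ← z-row − (-3)·(new row 4): 0 − (-3)·0 = 0.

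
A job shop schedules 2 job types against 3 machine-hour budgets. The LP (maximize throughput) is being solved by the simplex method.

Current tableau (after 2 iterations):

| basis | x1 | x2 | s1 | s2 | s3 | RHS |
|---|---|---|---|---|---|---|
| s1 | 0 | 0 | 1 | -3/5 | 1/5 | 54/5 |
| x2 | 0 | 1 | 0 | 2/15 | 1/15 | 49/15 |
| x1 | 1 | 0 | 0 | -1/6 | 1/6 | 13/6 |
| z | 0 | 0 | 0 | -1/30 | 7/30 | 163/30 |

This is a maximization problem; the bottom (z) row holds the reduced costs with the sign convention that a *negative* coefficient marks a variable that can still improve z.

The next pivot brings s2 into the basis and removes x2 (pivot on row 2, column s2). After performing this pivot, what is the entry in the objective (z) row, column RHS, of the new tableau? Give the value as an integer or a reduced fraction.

25/4

Pivot element is row 2, column s2: 2/15.
Normalize row 2: new (row 2, RHS) = (49/15)/(2/15) = 49/2.
z-row ← z-row − (-1/30)·(new row 2): 163/30 − (-1/30)·(49/2) = 25/4.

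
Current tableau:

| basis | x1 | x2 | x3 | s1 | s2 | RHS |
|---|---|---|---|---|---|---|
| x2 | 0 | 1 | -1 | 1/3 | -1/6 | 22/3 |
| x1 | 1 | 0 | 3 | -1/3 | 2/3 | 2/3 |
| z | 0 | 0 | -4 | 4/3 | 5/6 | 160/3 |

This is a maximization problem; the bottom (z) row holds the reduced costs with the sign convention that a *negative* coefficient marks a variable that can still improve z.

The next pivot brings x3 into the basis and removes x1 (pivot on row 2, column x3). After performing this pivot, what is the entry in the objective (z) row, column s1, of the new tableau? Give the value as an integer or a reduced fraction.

8/9

Pivot element is row 2, column x3: 3.
Normalize row 2: new (row 2, s1) = (-1/3)/3 = -1/9.
z-row ← z-row − (-4)·(new row 2): 4/3 − (-4)·(-1/9) = 8/9.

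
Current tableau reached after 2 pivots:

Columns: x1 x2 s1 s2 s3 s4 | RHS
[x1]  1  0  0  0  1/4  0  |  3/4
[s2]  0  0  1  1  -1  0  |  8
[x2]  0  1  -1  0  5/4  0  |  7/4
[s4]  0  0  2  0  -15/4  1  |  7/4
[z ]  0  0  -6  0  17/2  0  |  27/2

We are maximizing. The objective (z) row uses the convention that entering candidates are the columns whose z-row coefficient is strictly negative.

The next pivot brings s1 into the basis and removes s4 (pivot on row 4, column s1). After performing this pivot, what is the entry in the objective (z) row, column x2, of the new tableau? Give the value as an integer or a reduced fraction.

Pivot element is row 4, column s1: 2.
Normalize row 4: new (row 4, x2) = 0/2 = 0.
z-row ← z-row − (-6)·(new row 4): 0 − (-6)·0 = 0.

0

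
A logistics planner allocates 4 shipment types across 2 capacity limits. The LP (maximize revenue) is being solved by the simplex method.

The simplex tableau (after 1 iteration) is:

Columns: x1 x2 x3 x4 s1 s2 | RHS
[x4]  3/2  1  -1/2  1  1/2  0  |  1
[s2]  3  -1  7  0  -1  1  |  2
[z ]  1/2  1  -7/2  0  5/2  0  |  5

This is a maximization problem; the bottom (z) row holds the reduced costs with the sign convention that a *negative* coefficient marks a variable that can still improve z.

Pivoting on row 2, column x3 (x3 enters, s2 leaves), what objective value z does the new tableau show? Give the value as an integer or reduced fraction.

6

Minimum ratio for x3: 2/7 = 2/7.
z changes by −(z-row coeff of x3)·ratio = −(-7/2)·(2/7) = 1.
New z = 5 + 1 = 6.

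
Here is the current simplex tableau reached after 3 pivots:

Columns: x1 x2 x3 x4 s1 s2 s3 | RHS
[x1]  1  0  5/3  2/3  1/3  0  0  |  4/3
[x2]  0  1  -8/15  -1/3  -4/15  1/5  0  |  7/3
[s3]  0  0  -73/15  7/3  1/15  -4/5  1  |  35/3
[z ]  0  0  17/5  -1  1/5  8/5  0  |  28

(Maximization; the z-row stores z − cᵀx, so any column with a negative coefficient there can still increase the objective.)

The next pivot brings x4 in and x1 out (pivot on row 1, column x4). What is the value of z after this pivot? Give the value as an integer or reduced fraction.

30

Minimum ratio for x4: (4/3)/(2/3) = 2.
z changes by −(z-row coeff of x4)·ratio = −(-1)·2 = 2.
New z = 28 + 2 = 30.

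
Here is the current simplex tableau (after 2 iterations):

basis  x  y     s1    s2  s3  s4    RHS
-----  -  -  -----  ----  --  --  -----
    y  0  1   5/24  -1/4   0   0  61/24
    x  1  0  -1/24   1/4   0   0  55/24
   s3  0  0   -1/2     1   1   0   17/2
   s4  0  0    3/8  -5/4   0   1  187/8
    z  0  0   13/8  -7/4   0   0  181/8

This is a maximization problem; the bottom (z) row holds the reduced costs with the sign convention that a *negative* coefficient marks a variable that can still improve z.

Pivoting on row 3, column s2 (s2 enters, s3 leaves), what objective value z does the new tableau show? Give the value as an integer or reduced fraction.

Minimum ratio for s2: (17/2)/1 = 17/2.
z changes by −(z-row coeff of s2)·ratio = −(-7/4)·(17/2) = 119/8.
New z = 181/8 + (119/8) = 75/2.

75/2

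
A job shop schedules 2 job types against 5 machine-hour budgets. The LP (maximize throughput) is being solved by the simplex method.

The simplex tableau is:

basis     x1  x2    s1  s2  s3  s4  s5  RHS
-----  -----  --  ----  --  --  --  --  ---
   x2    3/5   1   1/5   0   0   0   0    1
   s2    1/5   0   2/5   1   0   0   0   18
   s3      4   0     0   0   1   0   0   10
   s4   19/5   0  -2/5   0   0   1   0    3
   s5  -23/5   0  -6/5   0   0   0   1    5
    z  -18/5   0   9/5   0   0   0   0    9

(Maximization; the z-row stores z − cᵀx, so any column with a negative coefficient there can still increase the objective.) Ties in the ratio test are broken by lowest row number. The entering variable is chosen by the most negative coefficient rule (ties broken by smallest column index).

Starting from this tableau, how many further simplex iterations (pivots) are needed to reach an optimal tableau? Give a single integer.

1

pivot: x1 in, s4 out → z = 225/19
No improving column remains; optimal.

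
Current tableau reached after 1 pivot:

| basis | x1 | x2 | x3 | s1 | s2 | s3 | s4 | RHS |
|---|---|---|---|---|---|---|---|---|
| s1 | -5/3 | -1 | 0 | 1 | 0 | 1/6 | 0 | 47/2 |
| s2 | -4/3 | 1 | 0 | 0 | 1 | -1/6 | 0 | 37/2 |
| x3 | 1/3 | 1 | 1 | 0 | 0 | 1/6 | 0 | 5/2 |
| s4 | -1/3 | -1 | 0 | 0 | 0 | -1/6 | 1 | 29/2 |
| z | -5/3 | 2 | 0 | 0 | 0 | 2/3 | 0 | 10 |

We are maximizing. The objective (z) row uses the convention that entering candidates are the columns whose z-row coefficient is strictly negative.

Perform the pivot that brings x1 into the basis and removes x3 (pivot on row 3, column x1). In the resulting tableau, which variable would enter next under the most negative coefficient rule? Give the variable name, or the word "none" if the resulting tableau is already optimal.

Pivot element 1/3. New z-row = old z-row − (-5/3)·(row 3/(1/3)).
Updated z-row coefficients: x1: 0, x2: 7, x3: 5, s1: 0, s2: 0, s3: 3/2, s4: 0.
No coefficient is strictly negative; the tableau after this pivot is optimal.

none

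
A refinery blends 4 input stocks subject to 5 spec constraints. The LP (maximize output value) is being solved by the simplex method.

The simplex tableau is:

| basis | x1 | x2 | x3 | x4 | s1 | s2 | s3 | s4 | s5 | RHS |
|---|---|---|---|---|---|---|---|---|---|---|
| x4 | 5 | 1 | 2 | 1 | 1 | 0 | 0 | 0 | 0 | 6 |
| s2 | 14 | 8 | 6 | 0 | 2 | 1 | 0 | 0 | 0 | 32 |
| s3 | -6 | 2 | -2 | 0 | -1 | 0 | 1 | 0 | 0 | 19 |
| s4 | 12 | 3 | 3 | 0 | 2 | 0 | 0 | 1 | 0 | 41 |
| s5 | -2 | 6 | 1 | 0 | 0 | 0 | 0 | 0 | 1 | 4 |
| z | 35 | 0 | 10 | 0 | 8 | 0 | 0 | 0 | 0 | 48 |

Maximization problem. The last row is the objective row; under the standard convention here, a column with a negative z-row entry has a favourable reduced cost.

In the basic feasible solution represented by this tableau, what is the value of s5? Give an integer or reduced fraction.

s5 is basic (row 5); its value is the RHS of that row: 4.

4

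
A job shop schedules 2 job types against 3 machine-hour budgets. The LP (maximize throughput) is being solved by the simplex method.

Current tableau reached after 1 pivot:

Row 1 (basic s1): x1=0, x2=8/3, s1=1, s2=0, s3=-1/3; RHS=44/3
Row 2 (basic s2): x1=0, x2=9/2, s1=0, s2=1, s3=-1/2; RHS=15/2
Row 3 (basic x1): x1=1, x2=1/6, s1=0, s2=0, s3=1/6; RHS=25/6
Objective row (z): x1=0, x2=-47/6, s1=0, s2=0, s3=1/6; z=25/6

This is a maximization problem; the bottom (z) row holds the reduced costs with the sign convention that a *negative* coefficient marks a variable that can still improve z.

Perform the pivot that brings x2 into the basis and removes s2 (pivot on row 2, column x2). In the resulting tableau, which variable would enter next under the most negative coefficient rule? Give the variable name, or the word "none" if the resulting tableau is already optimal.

s3

Pivot element 9/2. New z-row = old z-row − (-47/6)·(row 2/(9/2)).
Updated z-row coefficients: x1: 0, x2: 0, s1: 0, s2: 47/27, s3: -19/27.
The most negative is -19/27 in column s3, so s3 would enter next.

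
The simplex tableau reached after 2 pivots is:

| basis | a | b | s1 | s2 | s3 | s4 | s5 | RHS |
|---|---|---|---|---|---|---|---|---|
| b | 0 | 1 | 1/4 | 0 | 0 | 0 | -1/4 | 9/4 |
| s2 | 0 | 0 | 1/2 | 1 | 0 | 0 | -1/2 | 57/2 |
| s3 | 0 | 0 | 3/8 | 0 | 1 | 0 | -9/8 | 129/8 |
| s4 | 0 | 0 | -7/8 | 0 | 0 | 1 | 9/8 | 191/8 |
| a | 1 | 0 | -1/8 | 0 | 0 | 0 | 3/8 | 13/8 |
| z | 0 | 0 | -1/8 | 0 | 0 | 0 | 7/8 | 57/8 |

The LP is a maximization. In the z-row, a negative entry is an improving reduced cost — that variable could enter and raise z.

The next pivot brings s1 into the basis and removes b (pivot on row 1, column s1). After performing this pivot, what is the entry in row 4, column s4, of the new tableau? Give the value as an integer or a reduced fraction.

Pivot element is row 1, column s1: 1/4.
Normalize row 1: new (row 1, s4) = 0/(1/4) = 0.
row 4 ← row 4 − (-7/8)·(new row 1): 1 − (-7/8)·0 = 1.

1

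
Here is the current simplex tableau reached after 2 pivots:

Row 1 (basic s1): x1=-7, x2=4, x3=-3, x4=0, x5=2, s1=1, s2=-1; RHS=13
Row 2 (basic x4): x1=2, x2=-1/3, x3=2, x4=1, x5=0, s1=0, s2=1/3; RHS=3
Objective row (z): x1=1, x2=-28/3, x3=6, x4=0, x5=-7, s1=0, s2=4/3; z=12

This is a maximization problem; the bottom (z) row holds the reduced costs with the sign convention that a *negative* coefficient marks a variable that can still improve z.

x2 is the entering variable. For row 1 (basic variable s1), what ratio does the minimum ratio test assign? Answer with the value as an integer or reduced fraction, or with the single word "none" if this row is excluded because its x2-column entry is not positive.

13/4

Ratio = RHS / (x2 entry) = 13 / 4 = 13/4.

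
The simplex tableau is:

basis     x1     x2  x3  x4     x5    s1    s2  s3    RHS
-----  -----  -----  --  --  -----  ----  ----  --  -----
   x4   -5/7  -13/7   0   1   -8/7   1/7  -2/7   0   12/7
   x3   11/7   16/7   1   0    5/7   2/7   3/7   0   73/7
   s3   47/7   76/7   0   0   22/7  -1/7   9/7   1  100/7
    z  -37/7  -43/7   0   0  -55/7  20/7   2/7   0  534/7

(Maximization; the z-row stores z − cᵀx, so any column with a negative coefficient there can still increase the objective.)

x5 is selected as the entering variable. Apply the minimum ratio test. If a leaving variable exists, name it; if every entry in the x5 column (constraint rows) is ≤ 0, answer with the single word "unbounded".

Ratios: row 1 (x4): entry -8/7 ≤ 0, skip; row 2 (x3): (73/7)/(5/7) = 73/5; row 3 (s3): (100/7)/(22/7) = 50/11.
Minimum ratio is in the s3 row, so s3 leaves.

s3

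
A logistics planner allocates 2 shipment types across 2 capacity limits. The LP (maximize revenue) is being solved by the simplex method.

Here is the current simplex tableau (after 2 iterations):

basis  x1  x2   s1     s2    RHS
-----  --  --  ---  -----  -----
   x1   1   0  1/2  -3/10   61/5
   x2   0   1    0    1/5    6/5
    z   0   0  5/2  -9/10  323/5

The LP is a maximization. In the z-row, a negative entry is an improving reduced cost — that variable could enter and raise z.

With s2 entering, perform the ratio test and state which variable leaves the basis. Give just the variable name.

x2

Ratios: row 1 (x1): entry -3/10 ≤ 0, skip; row 2 (x2): (6/5)/(1/5) = 6.
Minimum ratio 6 is in the x2 row, so x2 leaves.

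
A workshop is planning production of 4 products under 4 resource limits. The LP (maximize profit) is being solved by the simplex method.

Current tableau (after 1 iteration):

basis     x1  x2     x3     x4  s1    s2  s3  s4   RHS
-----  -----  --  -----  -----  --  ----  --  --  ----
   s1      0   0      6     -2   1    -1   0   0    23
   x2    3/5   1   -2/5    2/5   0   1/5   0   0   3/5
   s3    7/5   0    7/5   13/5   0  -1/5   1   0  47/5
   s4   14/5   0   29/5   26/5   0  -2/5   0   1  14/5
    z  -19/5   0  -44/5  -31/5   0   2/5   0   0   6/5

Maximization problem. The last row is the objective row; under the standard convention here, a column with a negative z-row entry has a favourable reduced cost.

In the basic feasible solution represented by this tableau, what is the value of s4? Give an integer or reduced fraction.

s4 is basic (row 4); its value is the RHS of that row: 14/5.

14/5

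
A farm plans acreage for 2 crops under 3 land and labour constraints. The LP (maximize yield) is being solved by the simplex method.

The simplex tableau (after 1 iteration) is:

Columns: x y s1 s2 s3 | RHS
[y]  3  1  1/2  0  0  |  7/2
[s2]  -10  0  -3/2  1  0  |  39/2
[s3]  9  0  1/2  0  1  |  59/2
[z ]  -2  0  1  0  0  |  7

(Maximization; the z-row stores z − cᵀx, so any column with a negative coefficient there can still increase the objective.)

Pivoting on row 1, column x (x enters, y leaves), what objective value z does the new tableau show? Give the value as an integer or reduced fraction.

28/3

Minimum ratio for x: (7/2)/3 = 7/6.
z changes by −(z-row coeff of x)·ratio = −(-2)·(7/6) = 7/3.
New z = 7 + (7/3) = 28/3.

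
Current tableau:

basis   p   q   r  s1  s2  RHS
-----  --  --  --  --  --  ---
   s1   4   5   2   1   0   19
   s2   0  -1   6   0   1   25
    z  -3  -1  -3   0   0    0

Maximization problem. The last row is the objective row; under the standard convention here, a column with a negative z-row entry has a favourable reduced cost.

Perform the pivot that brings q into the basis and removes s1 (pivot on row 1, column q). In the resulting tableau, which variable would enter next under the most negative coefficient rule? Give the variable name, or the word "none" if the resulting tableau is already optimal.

r

Pivot element 5. New z-row = old z-row − (-1)·(row 1/5).
Updated z-row coefficients: p: -11/5, q: 0, r: -13/5, s1: 1/5, s2: 0.
The most negative is -13/5 in column r, so r would enter next.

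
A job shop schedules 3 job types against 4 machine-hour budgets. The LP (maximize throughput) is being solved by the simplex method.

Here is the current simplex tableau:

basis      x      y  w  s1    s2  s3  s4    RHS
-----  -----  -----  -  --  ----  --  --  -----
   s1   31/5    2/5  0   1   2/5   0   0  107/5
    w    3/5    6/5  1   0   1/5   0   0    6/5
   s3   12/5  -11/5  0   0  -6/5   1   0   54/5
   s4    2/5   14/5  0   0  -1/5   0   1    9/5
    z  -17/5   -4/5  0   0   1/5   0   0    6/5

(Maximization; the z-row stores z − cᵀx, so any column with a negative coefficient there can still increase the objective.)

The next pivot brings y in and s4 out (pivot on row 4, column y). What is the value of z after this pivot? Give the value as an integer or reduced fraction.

12/7

Minimum ratio for y: (9/5)/(14/5) = 9/14.
z changes by −(z-row coeff of y)·ratio = −(-4/5)·(9/14) = 18/35.
New z = 6/5 + (18/35) = 12/7.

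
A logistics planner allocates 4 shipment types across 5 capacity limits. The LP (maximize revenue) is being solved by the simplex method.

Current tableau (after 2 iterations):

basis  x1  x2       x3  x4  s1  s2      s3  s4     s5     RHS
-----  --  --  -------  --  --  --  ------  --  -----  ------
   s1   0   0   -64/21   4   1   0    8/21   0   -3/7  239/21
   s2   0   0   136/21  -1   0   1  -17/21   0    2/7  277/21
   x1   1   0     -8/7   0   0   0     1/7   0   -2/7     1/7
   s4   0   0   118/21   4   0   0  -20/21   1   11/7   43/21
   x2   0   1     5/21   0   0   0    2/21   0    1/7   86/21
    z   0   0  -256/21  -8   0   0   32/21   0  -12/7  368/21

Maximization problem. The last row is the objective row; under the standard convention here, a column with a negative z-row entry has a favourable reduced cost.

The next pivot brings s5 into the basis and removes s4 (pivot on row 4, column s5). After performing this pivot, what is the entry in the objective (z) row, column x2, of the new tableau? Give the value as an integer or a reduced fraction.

Pivot element is row 4, column s5: 11/7.
Normalize row 4: new (row 4, x2) = 0/(11/7) = 0.
z-row ← z-row − (-12/7)·(new row 4): 0 − (-12/7)·0 = 0.

0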